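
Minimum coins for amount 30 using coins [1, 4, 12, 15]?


dp[0]=0; dp[i]=1+min(dp[i-c] for c in coins)
...dp[25]=3, dp[26]=4, dp[27]=2, dp[28]=3, dp[29]=4, dp[30]=2
Minimum coins for 30 = 2


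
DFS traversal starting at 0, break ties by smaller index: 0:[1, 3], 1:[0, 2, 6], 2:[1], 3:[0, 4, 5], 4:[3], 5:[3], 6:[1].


DFS stack-based: start with [0]
Visit order: [0, 1, 2, 6, 3, 4, 5]


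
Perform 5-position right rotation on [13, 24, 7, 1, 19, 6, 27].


Right rotate by 5: [7, 1, 19, 6, 27, 13, 24]


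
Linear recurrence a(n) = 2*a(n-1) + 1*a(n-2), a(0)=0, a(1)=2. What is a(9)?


Build bottom-up:
...a(7)=338, a(8)=816, a(9)=2*816+1*338=1970


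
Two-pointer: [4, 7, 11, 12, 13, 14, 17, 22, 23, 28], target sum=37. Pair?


Two pointers: lo=0, hi=9
Found pair: (14, 23) summing to 37


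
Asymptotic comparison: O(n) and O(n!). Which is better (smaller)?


linear grows slower than factorial
O(n) is asymptotically smaller; O(n!) grows faster


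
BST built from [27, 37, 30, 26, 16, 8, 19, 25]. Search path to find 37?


BST root = 27
Search for 37: compare at each node
Path: [27, 37]


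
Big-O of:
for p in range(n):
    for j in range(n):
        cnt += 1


Per nesting level: O(n) * O(n) = O(n^2)
Complexity: O(n^2)


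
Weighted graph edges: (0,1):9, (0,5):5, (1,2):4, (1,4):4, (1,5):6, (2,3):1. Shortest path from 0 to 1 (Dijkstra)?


Dijkstra from 0:
Distances: {0: 0, 1: 9, 2: 13, 3: 14, 4: 13, 5: 5}
Shortest distance to 1 = 9, path = [0, 1]


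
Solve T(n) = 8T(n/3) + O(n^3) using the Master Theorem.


a=8, b=3, c=3. log_3(8)=1.893 < c=3. Case 3: O(n^c) = O(n^3)
Complexity: O(n^3)


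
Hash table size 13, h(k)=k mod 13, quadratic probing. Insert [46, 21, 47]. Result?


Insertions: 46->slot 7; 21->slot 8; 47->slot 9
Table: [None, None, None, None, None, None, None, 46, 21, 47, None, None, None]


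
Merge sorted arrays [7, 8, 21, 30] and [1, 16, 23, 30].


Compare heads, take smaller each step.
Merged: [1, 7, 8, 16, 21, 23, 30, 30]


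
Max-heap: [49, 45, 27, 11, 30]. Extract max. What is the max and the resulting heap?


Max = 49
Replace root with last, heapify down
Resulting heap: [45, 30, 27, 11]


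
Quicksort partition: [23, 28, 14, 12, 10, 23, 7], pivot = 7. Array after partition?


Elements <= 7 go left of pivot.
Result: [7, 28, 14, 12, 10, 23, 23], pivot at index 0


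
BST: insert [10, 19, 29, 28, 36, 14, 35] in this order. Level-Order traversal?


Root = 10; build tree by BST insertion.
Level-Order traversal: [10, 19, 14, 29, 28, 36, 35]


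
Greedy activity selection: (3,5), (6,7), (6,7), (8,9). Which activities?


Greedy: pick earliest-ending, then skip overlaps.
Selected (3 activities): [(3, 5), (6, 7), (8, 9)]


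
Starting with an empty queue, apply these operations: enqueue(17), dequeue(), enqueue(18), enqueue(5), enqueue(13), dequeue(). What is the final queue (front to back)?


enqueue(17) -> [17]
dequeue() returns 17 -> []
enqueue(18) -> [18]
enqueue(5) -> [18, 5]
enqueue(13) -> [18, 5, 13]
dequeue() returns 18 -> [5, 13]
Final queue (front to back): [5, 13]


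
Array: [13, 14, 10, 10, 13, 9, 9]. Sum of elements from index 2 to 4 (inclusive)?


Prefix sums: [0, 13, 27, 37, 47, 60, 69, 78]
Sum[2..4] = prefix[5] - prefix[2] = 60 - 27 = 33


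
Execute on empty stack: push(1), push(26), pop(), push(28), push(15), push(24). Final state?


push(1) -> [1]
push(26) -> [1, 26]
pop() returns 26 -> [1]
push(28) -> [1, 28]
push(15) -> [1, 28, 15]
push(24) -> [1, 28, 15, 24]
Final stack (bottom to top): [1, 28, 15, 24]


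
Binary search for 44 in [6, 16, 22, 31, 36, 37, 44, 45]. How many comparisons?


Search for 44:
[0,7] mid=3 arr[3]=31
[4,7] mid=5 arr[5]=37
[6,7] mid=6 arr[6]=44
Total: 3 comparisons


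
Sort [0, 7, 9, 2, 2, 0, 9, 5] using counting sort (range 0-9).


Count array: [2, 0, 2, 0, 0, 1, 0, 1, 0, 2]
Reconstruct: [0, 0, 2, 2, 5, 7, 9, 9]


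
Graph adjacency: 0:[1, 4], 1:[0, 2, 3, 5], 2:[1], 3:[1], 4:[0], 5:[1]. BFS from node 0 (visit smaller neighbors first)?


BFS queue: start with [0]
Visit order: [0, 1, 4, 2, 3, 5]


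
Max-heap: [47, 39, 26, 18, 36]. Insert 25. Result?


Append 25: [47, 39, 26, 18, 36, 25]
Bubble up: no swaps needed
Result: [47, 39, 26, 18, 36, 25]


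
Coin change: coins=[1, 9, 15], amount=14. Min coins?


dp[0]=0; dp[i]=1+min(dp[i-c] for c in coins)
...dp[9]=1, dp[10]=2, dp[11]=3, dp[12]=4, dp[13]=5, dp[14]=6
Minimum coins for 14 = 6


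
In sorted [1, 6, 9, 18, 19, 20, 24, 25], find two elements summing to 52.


Two pointers: lo=0, hi=7
No pair sums to 52


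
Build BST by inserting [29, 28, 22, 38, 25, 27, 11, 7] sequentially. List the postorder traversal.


Root = 29; build tree by BST insertion.
Postorder traversal: [7, 11, 27, 25, 22, 28, 38, 29]


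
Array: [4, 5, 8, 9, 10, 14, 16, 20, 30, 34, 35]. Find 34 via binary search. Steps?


Search for 34:
[0,10] mid=5 arr[5]=14
[6,10] mid=8 arr[8]=30
[9,10] mid=9 arr[9]=34
Total: 3 comparisons


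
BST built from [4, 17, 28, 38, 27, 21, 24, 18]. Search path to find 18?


BST root = 4
Search for 18: compare at each node
Path: [4, 17, 28, 27, 21, 18]


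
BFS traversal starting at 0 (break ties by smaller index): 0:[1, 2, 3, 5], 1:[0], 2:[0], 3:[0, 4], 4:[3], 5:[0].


BFS queue: start with [0]
Visit order: [0, 1, 2, 3, 5, 4]


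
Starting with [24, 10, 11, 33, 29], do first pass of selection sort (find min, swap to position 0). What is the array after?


After one pass: [10, 24, 11, 33, 29]


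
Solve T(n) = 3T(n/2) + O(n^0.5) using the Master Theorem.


a=3, b=2, c=0.5. log_2(3)=1.585 > c=0.5. Case 1: O(n^log_b(a)) = O(n^1.585)
Complexity: O(n^1.585)


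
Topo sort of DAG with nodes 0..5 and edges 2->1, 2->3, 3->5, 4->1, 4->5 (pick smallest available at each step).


Kahn's algorithm, process smallest node first
Order: [0, 2, 3, 4, 1, 5]


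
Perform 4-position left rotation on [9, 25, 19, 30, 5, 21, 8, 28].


Left rotate by 4: [5, 21, 8, 28, 9, 25, 19, 30]


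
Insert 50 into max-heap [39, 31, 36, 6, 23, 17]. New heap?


Append 50: [39, 31, 36, 6, 23, 17, 50]
Bubble up: swap idx 6(50) with idx 2(36); swap idx 2(50) with idx 0(39)
Result: [50, 31, 39, 6, 23, 17, 36]


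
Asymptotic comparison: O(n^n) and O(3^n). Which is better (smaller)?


exponential (base 3) grows slower than n^n
O(3^n) is asymptotically smaller; O(n^n) grows faster


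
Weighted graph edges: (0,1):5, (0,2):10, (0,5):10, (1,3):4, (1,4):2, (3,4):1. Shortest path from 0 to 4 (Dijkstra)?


Dijkstra from 0:
Distances: {0: 0, 1: 5, 2: 10, 3: 8, 4: 7, 5: 10}
Shortest distance to 4 = 7, path = [0, 1, 4]


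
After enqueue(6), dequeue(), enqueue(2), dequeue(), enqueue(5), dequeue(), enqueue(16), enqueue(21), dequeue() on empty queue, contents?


enqueue(6) -> [6]
dequeue() returns 6 -> []
enqueue(2) -> [2]
dequeue() returns 2 -> []
enqueue(5) -> [5]
dequeue() returns 5 -> []
enqueue(16) -> [16]
enqueue(21) -> [16, 21]
dequeue() returns 16 -> [21]
Final queue (front to back): [21]


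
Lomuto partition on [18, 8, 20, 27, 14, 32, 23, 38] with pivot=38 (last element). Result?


Elements <= 38 go left of pivot.
Result: [18, 8, 20, 27, 14, 32, 23, 38], pivot at index 7


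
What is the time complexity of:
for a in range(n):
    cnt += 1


Per nesting level: O(n) = O(n)
Complexity: O(n)


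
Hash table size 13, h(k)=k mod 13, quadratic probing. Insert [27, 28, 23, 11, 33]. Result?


Insertions: 27->slot 1; 28->slot 2; 23->slot 10; 11->slot 11; 33->slot 7
Table: [None, 27, 28, None, None, None, None, 33, None, None, 23, 11, None]


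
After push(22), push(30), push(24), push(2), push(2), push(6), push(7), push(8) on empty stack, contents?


push(22) -> [22]
push(30) -> [22, 30]
push(24) -> [22, 30, 24]
push(2) -> [22, 30, 24, 2]
push(2) -> [22, 30, 24, 2, 2]
push(6) -> [22, 30, 24, 2, 2, 6]
push(7) -> [22, 30, 24, 2, 2, 6, 7]
push(8) -> [22, 30, 24, 2, 2, 6, 7, 8]
Final stack (bottom to top): [22, 30, 24, 2, 2, 6, 7, 8]


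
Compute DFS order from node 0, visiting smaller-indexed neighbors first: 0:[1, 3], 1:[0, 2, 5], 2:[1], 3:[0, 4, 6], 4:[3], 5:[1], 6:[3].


DFS stack-based: start with [0]
Visit order: [0, 1, 2, 5, 3, 4, 6]


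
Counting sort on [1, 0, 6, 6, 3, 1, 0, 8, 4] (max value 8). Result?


Count array: [2, 2, 0, 1, 1, 0, 2, 0, 1]
Reconstruct: [0, 0, 1, 1, 3, 4, 6, 6, 8]


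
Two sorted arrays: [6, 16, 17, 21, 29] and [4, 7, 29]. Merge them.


Compare heads, take smaller each step.
Merged: [4, 6, 7, 16, 17, 21, 29, 29]


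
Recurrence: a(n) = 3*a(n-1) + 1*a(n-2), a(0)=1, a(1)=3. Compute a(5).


Build bottom-up:
...a(3)=33, a(4)=109, a(5)=3*109+1*33=360


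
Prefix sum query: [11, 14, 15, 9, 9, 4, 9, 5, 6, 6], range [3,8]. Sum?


Prefix sums: [0, 11, 25, 40, 49, 58, 62, 71, 76, 82, 88]
Sum[3..8] = prefix[9] - prefix[3] = 82 - 40 = 42


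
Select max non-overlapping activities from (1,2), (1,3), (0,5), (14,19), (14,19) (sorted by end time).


Greedy: pick earliest-ending, then skip overlaps.
Selected (2 activities): [(1, 2), (14, 19)]


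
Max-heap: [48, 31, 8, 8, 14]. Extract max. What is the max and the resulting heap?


Max = 48
Replace root with last, heapify down
Resulting heap: [31, 14, 8, 8]


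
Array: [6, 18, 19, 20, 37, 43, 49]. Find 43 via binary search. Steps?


Search for 43:
[0,6] mid=3 arr[3]=20
[4,6] mid=5 arr[5]=43
Total: 2 comparisons


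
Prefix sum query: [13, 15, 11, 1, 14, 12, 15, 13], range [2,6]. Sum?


Prefix sums: [0, 13, 28, 39, 40, 54, 66, 81, 94]
Sum[2..6] = prefix[7] - prefix[2] = 81 - 28 = 53


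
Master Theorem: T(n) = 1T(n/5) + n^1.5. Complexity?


a=1, b=5, c=1.5. log_5(1)=0 < c=1.5. Case 3: O(n^c) = O(n^1.500)
Complexity: O(n^1.500)


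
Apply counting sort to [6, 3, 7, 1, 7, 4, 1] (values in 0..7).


Count array: [0, 2, 0, 1, 1, 0, 1, 2]
Reconstruct: [1, 1, 3, 4, 6, 7, 7]


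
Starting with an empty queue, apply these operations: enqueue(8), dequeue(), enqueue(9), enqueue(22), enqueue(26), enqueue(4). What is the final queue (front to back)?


enqueue(8) -> [8]
dequeue() returns 8 -> []
enqueue(9) -> [9]
enqueue(22) -> [9, 22]
enqueue(26) -> [9, 22, 26]
enqueue(4) -> [9, 22, 26, 4]
Final queue (front to back): [9, 22, 26, 4]


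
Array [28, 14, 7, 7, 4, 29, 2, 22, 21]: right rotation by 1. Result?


Right rotate by 1: [21, 28, 14, 7, 7, 4, 29, 2, 22]


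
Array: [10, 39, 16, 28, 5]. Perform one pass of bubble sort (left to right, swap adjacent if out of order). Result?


After one pass: [10, 16, 28, 5, 39]


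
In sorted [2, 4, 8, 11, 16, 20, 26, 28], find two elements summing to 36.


Two pointers: lo=0, hi=7
Found pair: (8, 28) summing to 36


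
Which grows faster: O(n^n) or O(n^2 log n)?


n^2 log n grows slower than n^n
O(n^2 log n) is asymptotically smaller; O(n^n) grows faster


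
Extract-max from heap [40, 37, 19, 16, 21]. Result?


Max = 40
Replace root with last, heapify down
Resulting heap: [37, 21, 19, 16]


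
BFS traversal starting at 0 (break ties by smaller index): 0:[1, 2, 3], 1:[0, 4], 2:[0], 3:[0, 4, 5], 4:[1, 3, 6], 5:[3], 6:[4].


BFS queue: start with [0]
Visit order: [0, 1, 2, 3, 4, 5, 6]


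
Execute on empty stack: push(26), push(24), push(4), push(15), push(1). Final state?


push(26) -> [26]
push(24) -> [26, 24]
push(4) -> [26, 24, 4]
push(15) -> [26, 24, 4, 15]
push(1) -> [26, 24, 4, 15, 1]
Final stack (bottom to top): [26, 24, 4, 15, 1]


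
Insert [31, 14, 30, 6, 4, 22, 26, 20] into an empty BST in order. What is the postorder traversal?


Root = 31; build tree by BST insertion.
Postorder traversal: [4, 6, 20, 26, 22, 30, 14, 31]


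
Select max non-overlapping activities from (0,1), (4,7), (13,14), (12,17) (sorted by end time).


Greedy: pick earliest-ending, then skip overlaps.
Selected (3 activities): [(0, 1), (4, 7), (13, 14)]


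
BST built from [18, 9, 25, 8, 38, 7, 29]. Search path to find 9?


BST root = 18
Search for 9: compare at each node
Path: [18, 9]


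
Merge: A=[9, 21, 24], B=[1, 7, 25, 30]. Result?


Compare heads, take smaller each step.
Merged: [1, 7, 9, 21, 24, 25, 30]


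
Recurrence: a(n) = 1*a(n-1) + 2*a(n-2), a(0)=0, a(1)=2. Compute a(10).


Build bottom-up:
...a(8)=170, a(9)=342, a(10)=1*342+2*170=682


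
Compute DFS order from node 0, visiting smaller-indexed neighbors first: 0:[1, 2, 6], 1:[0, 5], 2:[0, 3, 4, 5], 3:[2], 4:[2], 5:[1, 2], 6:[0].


DFS stack-based: start with [0]
Visit order: [0, 1, 5, 2, 3, 4, 6]


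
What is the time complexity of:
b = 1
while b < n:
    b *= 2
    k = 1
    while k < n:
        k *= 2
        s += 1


Per nesting level: O(log n) * O(log n) = O((log n)^2)
Complexity: O((log n)^2)


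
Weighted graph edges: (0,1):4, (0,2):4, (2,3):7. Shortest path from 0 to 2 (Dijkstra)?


Dijkstra from 0:
Distances: {0: 0, 1: 4, 2: 4, 3: 11}
Shortest distance to 2 = 4, path = [0, 2]


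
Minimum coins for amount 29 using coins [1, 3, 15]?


dp[0]=0; dp[i]=1+min(dp[i-c] for c in coins)
...dp[24]=4, dp[25]=5, dp[26]=6, dp[27]=5, dp[28]=6, dp[29]=7
Minimum coins for 29 = 7


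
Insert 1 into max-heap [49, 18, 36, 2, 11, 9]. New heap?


Append 1: [49, 18, 36, 2, 11, 9, 1]
Bubble up: no swaps needed
Result: [49, 18, 36, 2, 11, 9, 1]


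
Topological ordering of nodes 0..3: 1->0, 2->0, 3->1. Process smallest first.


Kahn's algorithm, process smallest node first
Order: [2, 3, 1, 0]


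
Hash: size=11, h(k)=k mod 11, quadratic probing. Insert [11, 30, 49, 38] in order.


Insertions: 11->slot 0; 30->slot 8; 49->slot 5; 38->slot 6
Table: [11, None, None, None, None, 49, 38, None, 30, None, None]


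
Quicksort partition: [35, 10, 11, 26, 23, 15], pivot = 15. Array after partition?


Elements <= 15 go left of pivot.
Result: [10, 11, 15, 26, 23, 35], pivot at index 2


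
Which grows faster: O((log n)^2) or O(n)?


polylogarithmic grows slower than linear
O((log n)^2) is asymptotically smaller; O(n) grows faster


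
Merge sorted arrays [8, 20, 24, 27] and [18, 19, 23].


Compare heads, take smaller each step.
Merged: [8, 18, 19, 20, 23, 24, 27]


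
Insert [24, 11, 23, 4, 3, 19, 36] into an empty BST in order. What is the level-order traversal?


Root = 24; build tree by BST insertion.
Level-Order traversal: [24, 11, 36, 4, 23, 3, 19]


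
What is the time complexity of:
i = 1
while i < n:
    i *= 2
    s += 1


Per nesting level: O(log n) = O(log n)
Complexity: O(log n)


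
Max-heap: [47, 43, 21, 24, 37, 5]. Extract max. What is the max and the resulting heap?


Max = 47
Replace root with last, heapify down
Resulting heap: [43, 37, 21, 24, 5]


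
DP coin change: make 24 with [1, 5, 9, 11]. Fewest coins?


dp[0]=0; dp[i]=1+min(dp[i-c] for c in coins)
...dp[19]=3, dp[20]=2, dp[21]=3, dp[22]=2, dp[23]=3, dp[24]=4
Minimum coins for 24 = 4


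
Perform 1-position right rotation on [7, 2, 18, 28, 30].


Right rotate by 1: [30, 7, 2, 18, 28]


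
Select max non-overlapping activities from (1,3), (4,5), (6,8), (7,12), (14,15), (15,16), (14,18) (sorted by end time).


Greedy: pick earliest-ending, then skip overlaps.
Selected (5 activities): [(1, 3), (4, 5), (6, 8), (14, 15), (15, 16)]


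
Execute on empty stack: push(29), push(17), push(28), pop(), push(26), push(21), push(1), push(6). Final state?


push(29) -> [29]
push(17) -> [29, 17]
push(28) -> [29, 17, 28]
pop() returns 28 -> [29, 17]
push(26) -> [29, 17, 26]
push(21) -> [29, 17, 26, 21]
push(1) -> [29, 17, 26, 21, 1]
push(6) -> [29, 17, 26, 21, 1, 6]
Final stack (bottom to top): [29, 17, 26, 21, 1, 6]


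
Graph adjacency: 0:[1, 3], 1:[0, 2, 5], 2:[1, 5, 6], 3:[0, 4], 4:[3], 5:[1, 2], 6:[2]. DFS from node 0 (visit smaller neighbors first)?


DFS stack-based: start with [0]
Visit order: [0, 1, 2, 5, 6, 3, 4]


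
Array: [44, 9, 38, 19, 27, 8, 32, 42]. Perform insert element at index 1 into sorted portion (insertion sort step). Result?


After one pass: [9, 44, 38, 19, 27, 8, 32, 42]


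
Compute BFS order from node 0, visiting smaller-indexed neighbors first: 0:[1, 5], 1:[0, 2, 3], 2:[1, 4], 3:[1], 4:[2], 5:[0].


BFS queue: start with [0]
Visit order: [0, 1, 5, 2, 3, 4]


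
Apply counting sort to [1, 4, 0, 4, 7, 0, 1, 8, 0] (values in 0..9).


Count array: [3, 2, 0, 0, 2, 0, 0, 1, 1, 0]
Reconstruct: [0, 0, 0, 1, 1, 4, 4, 7, 8]


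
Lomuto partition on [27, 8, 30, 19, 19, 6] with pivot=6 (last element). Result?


Elements <= 6 go left of pivot.
Result: [6, 8, 30, 19, 19, 27], pivot at index 0


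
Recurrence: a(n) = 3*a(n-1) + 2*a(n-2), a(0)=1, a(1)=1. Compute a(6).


Build bottom-up:
...a(4)=61, a(5)=217, a(6)=3*217+2*61=773


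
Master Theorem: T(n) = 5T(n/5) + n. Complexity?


a=5, b=5, c=1. log_5(5)=1 = c=1. Case 2: O(n^c log n) = O(n log n)
Complexity: O(n log n)


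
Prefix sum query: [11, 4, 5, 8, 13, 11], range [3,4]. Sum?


Prefix sums: [0, 11, 15, 20, 28, 41, 52]
Sum[3..4] = prefix[5] - prefix[3] = 41 - 20 = 21


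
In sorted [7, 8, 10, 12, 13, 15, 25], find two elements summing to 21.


Two pointers: lo=0, hi=6
Found pair: (8, 13) summing to 21


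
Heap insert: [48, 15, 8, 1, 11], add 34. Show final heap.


Append 34: [48, 15, 8, 1, 11, 34]
Bubble up: swap idx 5(34) with idx 2(8)
Result: [48, 15, 34, 1, 11, 8]


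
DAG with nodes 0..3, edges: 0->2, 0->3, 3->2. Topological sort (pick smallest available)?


Kahn's algorithm, process smallest node first
Order: [0, 1, 3, 2]


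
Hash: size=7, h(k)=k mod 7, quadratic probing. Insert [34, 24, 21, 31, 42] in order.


Insertions: 34->slot 6; 24->slot 3; 21->slot 0; 31->slot 4; 42->slot 1
Table: [21, 42, None, 24, 31, None, 34]


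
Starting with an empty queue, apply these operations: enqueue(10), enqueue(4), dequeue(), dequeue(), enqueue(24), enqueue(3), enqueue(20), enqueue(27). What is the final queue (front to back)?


enqueue(10) -> [10]
enqueue(4) -> [10, 4]
dequeue() returns 10 -> [4]
dequeue() returns 4 -> []
enqueue(24) -> [24]
enqueue(3) -> [24, 3]
enqueue(20) -> [24, 3, 20]
enqueue(27) -> [24, 3, 20, 27]
Final queue (front to back): [24, 3, 20, 27]


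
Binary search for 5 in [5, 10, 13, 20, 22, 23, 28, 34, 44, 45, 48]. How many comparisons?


Search for 5:
[0,10] mid=5 arr[5]=23
[0,4] mid=2 arr[2]=13
[0,1] mid=0 arr[0]=5
Total: 3 comparisons


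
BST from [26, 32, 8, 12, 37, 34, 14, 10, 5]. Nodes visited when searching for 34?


BST root = 26
Search for 34: compare at each node
Path: [26, 32, 37, 34]


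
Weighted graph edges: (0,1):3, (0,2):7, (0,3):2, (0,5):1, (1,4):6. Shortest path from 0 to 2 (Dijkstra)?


Dijkstra from 0:
Distances: {0: 0, 1: 3, 2: 7, 3: 2, 4: 9, 5: 1}
Shortest distance to 2 = 7, path = [0, 2]


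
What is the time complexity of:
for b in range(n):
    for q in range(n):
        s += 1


Per nesting level: O(n) * O(n) = O(n^2)
Complexity: O(n^2)


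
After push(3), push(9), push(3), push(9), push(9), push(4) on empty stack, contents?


push(3) -> [3]
push(9) -> [3, 9]
push(3) -> [3, 9, 3]
push(9) -> [3, 9, 3, 9]
push(9) -> [3, 9, 3, 9, 9]
push(4) -> [3, 9, 3, 9, 9, 4]
Final stack (bottom to top): [3, 9, 3, 9, 9, 4]


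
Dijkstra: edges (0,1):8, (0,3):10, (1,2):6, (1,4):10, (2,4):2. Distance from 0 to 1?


Dijkstra from 0:
Distances: {0: 0, 1: 8, 2: 14, 3: 10, 4: 16}
Shortest distance to 1 = 8, path = [0, 1]


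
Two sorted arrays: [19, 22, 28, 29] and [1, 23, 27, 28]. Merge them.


Compare heads, take smaller each step.
Merged: [1, 19, 22, 23, 27, 28, 28, 29]


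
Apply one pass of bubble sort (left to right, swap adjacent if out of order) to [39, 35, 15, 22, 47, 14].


After one pass: [35, 15, 22, 39, 14, 47]


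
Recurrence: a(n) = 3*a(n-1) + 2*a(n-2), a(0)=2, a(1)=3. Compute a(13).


Build bottom-up:
...a(11)=1169589, a(12)=4165553, a(13)=3*4165553+2*1169589=14835837


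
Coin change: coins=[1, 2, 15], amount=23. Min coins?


dp[0]=0; dp[i]=1+min(dp[i-c] for c in coins)
...dp[18]=3, dp[19]=3, dp[20]=4, dp[21]=4, dp[22]=5, dp[23]=5
Minimum coins for 23 = 5


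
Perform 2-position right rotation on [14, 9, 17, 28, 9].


Right rotate by 2: [28, 9, 14, 9, 17]


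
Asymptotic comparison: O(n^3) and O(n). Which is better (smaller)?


linear grows slower than cubic
O(n) is asymptotically smaller; O(n^3) grows faster


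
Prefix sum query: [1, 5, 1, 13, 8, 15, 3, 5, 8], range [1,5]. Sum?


Prefix sums: [0, 1, 6, 7, 20, 28, 43, 46, 51, 59]
Sum[1..5] = prefix[6] - prefix[1] = 43 - 1 = 42


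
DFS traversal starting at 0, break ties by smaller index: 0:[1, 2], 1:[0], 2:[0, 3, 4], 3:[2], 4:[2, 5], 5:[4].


DFS stack-based: start with [0]
Visit order: [0, 1, 2, 3, 4, 5]


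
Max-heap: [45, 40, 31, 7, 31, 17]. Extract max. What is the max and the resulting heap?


Max = 45
Replace root with last, heapify down
Resulting heap: [40, 31, 31, 7, 17]


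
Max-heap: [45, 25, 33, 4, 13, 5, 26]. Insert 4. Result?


Append 4: [45, 25, 33, 4, 13, 5, 26, 4]
Bubble up: no swaps needed
Result: [45, 25, 33, 4, 13, 5, 26, 4]


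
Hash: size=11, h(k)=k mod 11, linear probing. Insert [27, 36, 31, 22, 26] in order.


Insertions: 27->slot 5; 36->slot 3; 31->slot 9; 22->slot 0; 26->slot 4
Table: [22, None, None, 36, 26, 27, None, None, None, 31, None]


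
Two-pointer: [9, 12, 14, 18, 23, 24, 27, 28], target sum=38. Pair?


Two pointers: lo=0, hi=7
Found pair: (14, 24) summing to 38


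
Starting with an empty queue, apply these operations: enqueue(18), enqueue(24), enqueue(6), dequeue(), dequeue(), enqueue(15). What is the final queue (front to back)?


enqueue(18) -> [18]
enqueue(24) -> [18, 24]
enqueue(6) -> [18, 24, 6]
dequeue() returns 18 -> [24, 6]
dequeue() returns 24 -> [6]
enqueue(15) -> [6, 15]
Final queue (front to back): [6, 15]


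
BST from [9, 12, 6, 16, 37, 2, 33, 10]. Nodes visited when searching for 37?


BST root = 9
Search for 37: compare at each node
Path: [9, 12, 16, 37]


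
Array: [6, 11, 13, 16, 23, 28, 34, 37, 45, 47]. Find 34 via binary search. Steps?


Search for 34:
[0,9] mid=4 arr[4]=23
[5,9] mid=7 arr[7]=37
[5,6] mid=5 arr[5]=28
[6,6] mid=6 arr[6]=34
Total: 4 comparisons


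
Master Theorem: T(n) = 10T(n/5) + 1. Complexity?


a=10, b=5, c=0. log_5(10)=1.431 > c=0. Case 1: O(n^log_b(a)) = O(n^1.431)
Complexity: O(n^1.431)


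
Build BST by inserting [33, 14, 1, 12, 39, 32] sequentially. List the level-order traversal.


Root = 33; build tree by BST insertion.
Level-Order traversal: [33, 14, 39, 1, 32, 12]


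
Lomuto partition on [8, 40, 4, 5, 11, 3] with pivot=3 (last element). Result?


Elements <= 3 go left of pivot.
Result: [3, 40, 4, 5, 11, 8], pivot at index 0


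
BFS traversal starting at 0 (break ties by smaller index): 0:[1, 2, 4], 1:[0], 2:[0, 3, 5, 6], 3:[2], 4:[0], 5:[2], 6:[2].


BFS queue: start with [0]
Visit order: [0, 1, 2, 4, 3, 5, 6]


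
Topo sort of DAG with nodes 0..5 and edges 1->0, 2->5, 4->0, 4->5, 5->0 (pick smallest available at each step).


Kahn's algorithm, process smallest node first
Order: [1, 2, 3, 4, 5, 0]


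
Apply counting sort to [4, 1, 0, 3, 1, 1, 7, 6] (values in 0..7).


Count array: [1, 3, 0, 1, 1, 0, 1, 1]
Reconstruct: [0, 1, 1, 1, 3, 4, 6, 7]


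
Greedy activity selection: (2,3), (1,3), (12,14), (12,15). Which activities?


Greedy: pick earliest-ending, then skip overlaps.
Selected (2 activities): [(2, 3), (12, 14)]


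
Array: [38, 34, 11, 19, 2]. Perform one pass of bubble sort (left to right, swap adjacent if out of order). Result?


After one pass: [34, 11, 19, 2, 38]


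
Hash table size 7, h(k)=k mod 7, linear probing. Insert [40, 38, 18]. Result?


Insertions: 40->slot 5; 38->slot 3; 18->slot 4
Table: [None, None, None, 38, 18, 40, None]


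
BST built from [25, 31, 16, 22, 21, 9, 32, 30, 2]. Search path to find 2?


BST root = 25
Search for 2: compare at each node
Path: [25, 16, 9, 2]


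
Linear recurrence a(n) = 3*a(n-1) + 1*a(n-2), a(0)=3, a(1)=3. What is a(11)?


Build bottom-up:
...a(9)=50691, a(10)=167421, a(11)=3*167421+1*50691=552954


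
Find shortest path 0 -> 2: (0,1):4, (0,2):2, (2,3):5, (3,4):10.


Dijkstra from 0:
Distances: {0: 0, 1: 4, 2: 2, 3: 7, 4: 17}
Shortest distance to 2 = 2, path = [0, 2]


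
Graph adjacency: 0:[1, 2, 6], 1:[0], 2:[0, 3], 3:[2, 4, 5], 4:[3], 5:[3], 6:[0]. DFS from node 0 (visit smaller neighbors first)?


DFS stack-based: start with [0]
Visit order: [0, 1, 2, 3, 4, 5, 6]


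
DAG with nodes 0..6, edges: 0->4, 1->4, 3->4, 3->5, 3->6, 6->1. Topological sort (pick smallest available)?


Kahn's algorithm, process smallest node first
Order: [0, 2, 3, 5, 6, 1, 4]


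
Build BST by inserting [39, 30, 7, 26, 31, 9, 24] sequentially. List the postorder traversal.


Root = 39; build tree by BST insertion.
Postorder traversal: [24, 9, 26, 7, 31, 30, 39]


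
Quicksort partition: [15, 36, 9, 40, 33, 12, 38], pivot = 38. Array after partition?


Elements <= 38 go left of pivot.
Result: [15, 36, 9, 33, 12, 38, 40], pivot at index 5


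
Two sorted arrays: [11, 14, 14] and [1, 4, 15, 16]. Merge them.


Compare heads, take smaller each step.
Merged: [1, 4, 11, 14, 14, 15, 16]


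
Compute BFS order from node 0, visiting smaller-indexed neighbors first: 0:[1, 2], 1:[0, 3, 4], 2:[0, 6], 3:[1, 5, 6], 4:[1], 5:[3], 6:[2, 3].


BFS queue: start with [0]
Visit order: [0, 1, 2, 3, 4, 6, 5]


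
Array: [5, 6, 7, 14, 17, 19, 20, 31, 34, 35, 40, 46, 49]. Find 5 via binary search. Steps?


Search for 5:
[0,12] mid=6 arr[6]=20
[0,5] mid=2 arr[2]=7
[0,1] mid=0 arr[0]=5
Total: 3 comparisons


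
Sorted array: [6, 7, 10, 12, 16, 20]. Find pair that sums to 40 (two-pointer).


Two pointers: lo=0, hi=5
No pair sums to 40


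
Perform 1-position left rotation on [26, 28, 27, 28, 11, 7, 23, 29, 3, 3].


Left rotate by 1: [28, 27, 28, 11, 7, 23, 29, 3, 3, 26]


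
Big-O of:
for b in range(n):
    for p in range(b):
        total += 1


Per nesting level: O(n) * O(n) [triangular over b] = O(n^2)
Complexity: O(n^2)


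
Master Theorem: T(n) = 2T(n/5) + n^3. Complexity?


a=2, b=5, c=3. log_5(2)=0.431 < c=3. Case 3: O(n^c) = O(n^3)
Complexity: O(n^3)


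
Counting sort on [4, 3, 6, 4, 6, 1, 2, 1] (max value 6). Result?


Count array: [0, 2, 1, 1, 2, 0, 2]
Reconstruct: [1, 1, 2, 3, 4, 4, 6, 6]


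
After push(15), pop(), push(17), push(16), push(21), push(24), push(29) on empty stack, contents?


push(15) -> [15]
pop() returns 15 -> []
push(17) -> [17]
push(16) -> [17, 16]
push(21) -> [17, 16, 21]
push(24) -> [17, 16, 21, 24]
push(29) -> [17, 16, 21, 24, 29]
Final stack (bottom to top): [17, 16, 21, 24, 29]


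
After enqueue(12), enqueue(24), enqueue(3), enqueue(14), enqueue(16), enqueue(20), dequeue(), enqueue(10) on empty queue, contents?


enqueue(12) -> [12]
enqueue(24) -> [12, 24]
enqueue(3) -> [12, 24, 3]
enqueue(14) -> [12, 24, 3, 14]
enqueue(16) -> [12, 24, 3, 14, 16]
enqueue(20) -> [12, 24, 3, 14, 16, 20]
dequeue() returns 12 -> [24, 3, 14, 16, 20]
enqueue(10) -> [24, 3, 14, 16, 20, 10]
Final queue (front to back): [24, 3, 14, 16, 20, 10]


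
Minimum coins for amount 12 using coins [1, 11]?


dp[0]=0; dp[i]=1+min(dp[i-c] for c in coins)
...dp[7]=7, dp[8]=8, dp[9]=9, dp[10]=10, dp[11]=1, dp[12]=2
Minimum coins for 12 = 2


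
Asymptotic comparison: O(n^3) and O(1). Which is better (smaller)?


constant grows slower than cubic
O(1) is asymptotically smaller; O(n^3) grows faster


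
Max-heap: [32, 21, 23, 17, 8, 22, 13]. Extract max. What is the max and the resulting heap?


Max = 32
Replace root with last, heapify down
Resulting heap: [23, 21, 22, 17, 8, 13]


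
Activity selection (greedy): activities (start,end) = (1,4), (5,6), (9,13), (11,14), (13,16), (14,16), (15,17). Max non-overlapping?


Greedy: pick earliest-ending, then skip overlaps.
Selected (4 activities): [(1, 4), (5, 6), (9, 13), (13, 16)]


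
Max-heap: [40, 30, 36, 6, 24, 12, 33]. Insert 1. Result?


Append 1: [40, 30, 36, 6, 24, 12, 33, 1]
Bubble up: no swaps needed
Result: [40, 30, 36, 6, 24, 12, 33, 1]


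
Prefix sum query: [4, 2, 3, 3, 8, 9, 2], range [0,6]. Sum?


Prefix sums: [0, 4, 6, 9, 12, 20, 29, 31]
Sum[0..6] = prefix[7] - prefix[0] = 31 - 0 = 31


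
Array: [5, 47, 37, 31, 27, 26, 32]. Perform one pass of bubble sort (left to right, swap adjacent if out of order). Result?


After one pass: [5, 37, 31, 27, 26, 32, 47]


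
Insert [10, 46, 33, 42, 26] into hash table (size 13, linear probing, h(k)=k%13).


Insertions: 10->slot 10; 46->slot 7; 33->slot 8; 42->slot 3; 26->slot 0
Table: [26, None, None, 42, None, None, None, 46, 33, None, 10, None, None]


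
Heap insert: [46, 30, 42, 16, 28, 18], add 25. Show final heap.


Append 25: [46, 30, 42, 16, 28, 18, 25]
Bubble up: no swaps needed
Result: [46, 30, 42, 16, 28, 18, 25]


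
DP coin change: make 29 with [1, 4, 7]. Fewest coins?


dp[0]=0; dp[i]=1+min(dp[i-c] for c in coins)
...dp[24]=6, dp[25]=4, dp[26]=5, dp[27]=6, dp[28]=4, dp[29]=5
Minimum coins for 29 = 5


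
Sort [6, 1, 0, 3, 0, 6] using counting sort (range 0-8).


Count array: [2, 1, 0, 1, 0, 0, 2, 0, 0]
Reconstruct: [0, 0, 1, 3, 6, 6]


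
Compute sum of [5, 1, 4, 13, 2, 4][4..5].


Prefix sums: [0, 5, 6, 10, 23, 25, 29]
Sum[4..5] = prefix[6] - prefix[4] = 29 - 23 = 6


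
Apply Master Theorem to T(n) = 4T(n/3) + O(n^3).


a=4, b=3, c=3. log_3(4)=1.262 < c=3. Case 3: O(n^c) = O(n^3)
Complexity: O(n^3)


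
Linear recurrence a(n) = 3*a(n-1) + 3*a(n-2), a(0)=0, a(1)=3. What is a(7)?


Build bottom-up:
...a(5)=513, a(6)=1944, a(7)=3*1944+3*513=7371


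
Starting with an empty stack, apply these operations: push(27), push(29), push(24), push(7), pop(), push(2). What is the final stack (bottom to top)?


push(27) -> [27]
push(29) -> [27, 29]
push(24) -> [27, 29, 24]
push(7) -> [27, 29, 24, 7]
pop() returns 7 -> [27, 29, 24]
push(2) -> [27, 29, 24, 2]
Final stack (bottom to top): [27, 29, 24, 2]


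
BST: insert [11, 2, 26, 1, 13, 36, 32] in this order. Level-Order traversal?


Root = 11; build tree by BST insertion.
Level-Order traversal: [11, 2, 26, 1, 13, 36, 32]


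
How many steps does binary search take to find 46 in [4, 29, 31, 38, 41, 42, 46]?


Search for 46:
[0,6] mid=3 arr[3]=38
[4,6] mid=5 arr[5]=42
[6,6] mid=6 arr[6]=46
Total: 3 comparisons


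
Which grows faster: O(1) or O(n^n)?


constant grows slower than n^n
O(1) is asymptotically smaller; O(n^n) grows faster


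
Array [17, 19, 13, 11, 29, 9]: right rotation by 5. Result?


Right rotate by 5: [19, 13, 11, 29, 9, 17]


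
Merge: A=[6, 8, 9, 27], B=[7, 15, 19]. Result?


Compare heads, take smaller each step.
Merged: [6, 7, 8, 9, 15, 19, 27]


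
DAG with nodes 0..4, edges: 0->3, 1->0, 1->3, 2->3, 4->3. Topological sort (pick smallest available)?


Kahn's algorithm, process smallest node first
Order: [1, 0, 2, 4, 3]


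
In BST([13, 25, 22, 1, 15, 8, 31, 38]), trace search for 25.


BST root = 13
Search for 25: compare at each node
Path: [13, 25]


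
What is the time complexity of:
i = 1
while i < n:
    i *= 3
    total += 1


Per nesting level: O(log n) = O(log n)
Complexity: O(log n)


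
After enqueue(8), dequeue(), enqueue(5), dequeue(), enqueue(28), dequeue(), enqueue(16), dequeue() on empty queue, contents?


enqueue(8) -> [8]
dequeue() returns 8 -> []
enqueue(5) -> [5]
dequeue() returns 5 -> []
enqueue(28) -> [28]
dequeue() returns 28 -> []
enqueue(16) -> [16]
dequeue() returns 16 -> []
Final queue (front to back): []


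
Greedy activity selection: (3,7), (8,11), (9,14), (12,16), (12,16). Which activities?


Greedy: pick earliest-ending, then skip overlaps.
Selected (3 activities): [(3, 7), (8, 11), (12, 16)]


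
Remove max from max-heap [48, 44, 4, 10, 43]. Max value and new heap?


Max = 48
Replace root with last, heapify down
Resulting heap: [44, 43, 4, 10]


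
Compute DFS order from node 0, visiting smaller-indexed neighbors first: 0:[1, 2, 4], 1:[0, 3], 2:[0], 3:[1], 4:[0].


DFS stack-based: start with [0]
Visit order: [0, 1, 3, 2, 4]


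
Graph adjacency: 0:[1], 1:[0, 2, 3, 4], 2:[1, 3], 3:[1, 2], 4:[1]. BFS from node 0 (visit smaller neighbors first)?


BFS queue: start with [0]
Visit order: [0, 1, 2, 3, 4]


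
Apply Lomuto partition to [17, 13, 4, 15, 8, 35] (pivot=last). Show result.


Elements <= 35 go left of pivot.
Result: [17, 13, 4, 15, 8, 35], pivot at index 5


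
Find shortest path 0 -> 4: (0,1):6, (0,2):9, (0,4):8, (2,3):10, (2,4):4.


Dijkstra from 0:
Distances: {0: 0, 1: 6, 2: 9, 3: 19, 4: 8}
Shortest distance to 4 = 8, path = [0, 4]


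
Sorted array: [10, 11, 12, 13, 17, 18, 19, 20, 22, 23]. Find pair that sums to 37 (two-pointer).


Two pointers: lo=0, hi=9
Found pair: (17, 20) summing to 37


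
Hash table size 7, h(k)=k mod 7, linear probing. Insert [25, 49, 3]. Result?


Insertions: 25->slot 4; 49->slot 0; 3->slot 3
Table: [49, None, None, 3, 25, None, None]


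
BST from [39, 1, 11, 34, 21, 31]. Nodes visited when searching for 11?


BST root = 39
Search for 11: compare at each node
Path: [39, 1, 11]


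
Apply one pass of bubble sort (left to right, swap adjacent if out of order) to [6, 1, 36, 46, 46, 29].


After one pass: [1, 6, 36, 46, 29, 46]


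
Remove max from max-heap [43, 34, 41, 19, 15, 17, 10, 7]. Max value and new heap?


Max = 43
Replace root with last, heapify down
Resulting heap: [41, 34, 17, 19, 15, 7, 10]


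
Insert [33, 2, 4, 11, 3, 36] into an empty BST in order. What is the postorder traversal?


Root = 33; build tree by BST insertion.
Postorder traversal: [3, 11, 4, 2, 36, 33]


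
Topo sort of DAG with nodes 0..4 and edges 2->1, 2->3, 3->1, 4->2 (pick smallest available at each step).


Kahn's algorithm, process smallest node first
Order: [0, 4, 2, 3, 1]


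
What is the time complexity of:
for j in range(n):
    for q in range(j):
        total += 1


Per nesting level: O(n) * O(n) [triangular over j] = O(n^2)
Complexity: O(n^2)


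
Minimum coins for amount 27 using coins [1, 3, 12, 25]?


dp[0]=0; dp[i]=1+min(dp[i-c] for c in coins)
...dp[22]=5, dp[23]=6, dp[24]=2, dp[25]=1, dp[26]=2, dp[27]=3
Minimum coins for 27 = 3


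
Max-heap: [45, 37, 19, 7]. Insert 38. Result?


Append 38: [45, 37, 19, 7, 38]
Bubble up: swap idx 4(38) with idx 1(37)
Result: [45, 38, 19, 7, 37]


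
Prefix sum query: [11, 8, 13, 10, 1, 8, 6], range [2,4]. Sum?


Prefix sums: [0, 11, 19, 32, 42, 43, 51, 57]
Sum[2..4] = prefix[5] - prefix[2] = 43 - 19 = 24


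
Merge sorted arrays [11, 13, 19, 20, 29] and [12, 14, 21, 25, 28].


Compare heads, take smaller each step.
Merged: [11, 12, 13, 14, 19, 20, 21, 25, 28, 29]


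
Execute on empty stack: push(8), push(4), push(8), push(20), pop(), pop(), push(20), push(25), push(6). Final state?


push(8) -> [8]
push(4) -> [8, 4]
push(8) -> [8, 4, 8]
push(20) -> [8, 4, 8, 20]
pop() returns 20 -> [8, 4, 8]
pop() returns 8 -> [8, 4]
push(20) -> [8, 4, 20]
push(25) -> [8, 4, 20, 25]
push(6) -> [8, 4, 20, 25, 6]
Final stack (bottom to top): [8, 4, 20, 25, 6]


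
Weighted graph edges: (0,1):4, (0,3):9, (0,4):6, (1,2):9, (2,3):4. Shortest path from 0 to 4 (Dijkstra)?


Dijkstra from 0:
Distances: {0: 0, 1: 4, 2: 13, 3: 9, 4: 6}
Shortest distance to 4 = 6, path = [0, 4]


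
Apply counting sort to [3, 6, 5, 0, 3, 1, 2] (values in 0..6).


Count array: [1, 1, 1, 2, 0, 1, 1]
Reconstruct: [0, 1, 2, 3, 3, 5, 6]


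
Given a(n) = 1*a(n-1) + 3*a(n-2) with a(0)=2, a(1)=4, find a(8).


Build bottom-up:
...a(6)=274, a(7)=628, a(8)=1*628+3*274=1450


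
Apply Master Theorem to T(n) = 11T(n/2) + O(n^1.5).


a=11, b=2, c=1.5. log_2(11)=3.459 > c=1.5. Case 1: O(n^log_b(a)) = O(n^3.459)
Complexity: O(n^3.459)


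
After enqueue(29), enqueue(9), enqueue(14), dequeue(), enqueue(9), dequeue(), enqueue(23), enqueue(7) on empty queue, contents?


enqueue(29) -> [29]
enqueue(9) -> [29, 9]
enqueue(14) -> [29, 9, 14]
dequeue() returns 29 -> [9, 14]
enqueue(9) -> [9, 14, 9]
dequeue() returns 9 -> [14, 9]
enqueue(23) -> [14, 9, 23]
enqueue(7) -> [14, 9, 23, 7]
Final queue (front to back): [14, 9, 23, 7]


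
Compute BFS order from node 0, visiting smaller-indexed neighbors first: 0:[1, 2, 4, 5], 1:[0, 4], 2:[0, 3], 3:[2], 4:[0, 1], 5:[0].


BFS queue: start with [0]
Visit order: [0, 1, 2, 4, 5, 3]


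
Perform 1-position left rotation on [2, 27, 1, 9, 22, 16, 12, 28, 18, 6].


Left rotate by 1: [27, 1, 9, 22, 16, 12, 28, 18, 6, 2]


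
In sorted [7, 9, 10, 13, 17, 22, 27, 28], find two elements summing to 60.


Two pointers: lo=0, hi=7
No pair sums to 60


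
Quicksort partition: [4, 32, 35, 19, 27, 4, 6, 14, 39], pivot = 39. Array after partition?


Elements <= 39 go left of pivot.
Result: [4, 32, 35, 19, 27, 4, 6, 14, 39], pivot at index 8


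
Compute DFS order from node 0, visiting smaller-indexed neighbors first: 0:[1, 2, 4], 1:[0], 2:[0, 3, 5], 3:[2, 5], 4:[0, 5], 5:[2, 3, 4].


DFS stack-based: start with [0]
Visit order: [0, 1, 2, 3, 5, 4]


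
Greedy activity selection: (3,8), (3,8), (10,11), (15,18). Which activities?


Greedy: pick earliest-ending, then skip overlaps.
Selected (3 activities): [(3, 8), (10, 11), (15, 18)]


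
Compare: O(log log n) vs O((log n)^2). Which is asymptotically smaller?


double-logarithmic grows slower than polylogarithmic
O(log log n) is asymptotically smaller; O((log n)^2) grows faster


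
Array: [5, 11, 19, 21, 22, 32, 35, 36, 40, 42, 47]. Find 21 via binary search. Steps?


Search for 21:
[0,10] mid=5 arr[5]=32
[0,4] mid=2 arr[2]=19
[3,4] mid=3 arr[3]=21
Total: 3 comparisons


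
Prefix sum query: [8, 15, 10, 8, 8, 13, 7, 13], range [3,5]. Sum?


Prefix sums: [0, 8, 23, 33, 41, 49, 62, 69, 82]
Sum[3..5] = prefix[6] - prefix[3] = 62 - 33 = 29


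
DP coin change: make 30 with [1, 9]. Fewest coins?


dp[0]=0; dp[i]=1+min(dp[i-c] for c in coins)
...dp[25]=9, dp[26]=10, dp[27]=3, dp[28]=4, dp[29]=5, dp[30]=6
Minimum coins for 30 = 6


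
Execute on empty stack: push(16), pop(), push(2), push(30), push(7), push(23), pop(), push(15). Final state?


push(16) -> [16]
pop() returns 16 -> []
push(2) -> [2]
push(30) -> [2, 30]
push(7) -> [2, 30, 7]
push(23) -> [2, 30, 7, 23]
pop() returns 23 -> [2, 30, 7]
push(15) -> [2, 30, 7, 15]
Final stack (bottom to top): [2, 30, 7, 15]


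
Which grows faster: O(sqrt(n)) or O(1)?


constant grows slower than sublinear
O(1) is asymptotically smaller; O(sqrt(n)) grows faster


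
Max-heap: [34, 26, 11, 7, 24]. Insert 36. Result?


Append 36: [34, 26, 11, 7, 24, 36]
Bubble up: swap idx 5(36) with idx 2(11); swap idx 2(36) with idx 0(34)
Result: [36, 26, 34, 7, 24, 11]


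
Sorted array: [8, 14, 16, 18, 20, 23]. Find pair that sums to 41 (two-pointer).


Two pointers: lo=0, hi=5
Found pair: (18, 23) summing to 41


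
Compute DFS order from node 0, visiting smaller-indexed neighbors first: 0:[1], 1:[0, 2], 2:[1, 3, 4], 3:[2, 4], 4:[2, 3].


DFS stack-based: start with [0]
Visit order: [0, 1, 2, 3, 4]


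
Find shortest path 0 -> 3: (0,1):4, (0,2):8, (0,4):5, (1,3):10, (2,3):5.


Dijkstra from 0:
Distances: {0: 0, 1: 4, 2: 8, 3: 13, 4: 5}
Shortest distance to 3 = 13, path = [0, 2, 3]


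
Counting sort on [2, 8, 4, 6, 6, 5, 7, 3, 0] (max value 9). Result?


Count array: [1, 0, 1, 1, 1, 1, 2, 1, 1, 0]
Reconstruct: [0, 2, 3, 4, 5, 6, 6, 7, 8]
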